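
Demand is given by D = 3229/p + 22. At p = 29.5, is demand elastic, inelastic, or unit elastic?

At p = 29.5, D = 131.4576.
dD/dp = −3229/p² = −3.7104.
Point elasticity E = (dD/dp)·(p/D) = -3.7104 × 29.5/131.4576 ≈ -0.833.
|E| ≈ 0.833 < 1, so demand is inelastic.

inelastic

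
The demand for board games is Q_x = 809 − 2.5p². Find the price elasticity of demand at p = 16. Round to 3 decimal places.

-7.574

At p = 16, Q_x = 169.
dQ_x/dp = −2·2.5·p = −80.
Point elasticity E = (dQ_x/dp)·(p/Q_x) = -80 × 16/169 ≈ -7.574.
|E| > 1, so demand is elastic at this price.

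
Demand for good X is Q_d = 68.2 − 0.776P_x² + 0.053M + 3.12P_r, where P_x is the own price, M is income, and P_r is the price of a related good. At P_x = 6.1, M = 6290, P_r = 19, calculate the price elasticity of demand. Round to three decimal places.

-0.134

Q_d = 68.2 − 0.776(6.1)² + 0.053(6290) + 3.12(19) = 68.2 − 28.875 + 333.37 + 59.28 = 431.975.
∂Q_d/∂P_x = −2·0.776·P_x = -9.4672, so E_p = -9.4672·(6.1/431.975) ≈ -0.134.
|E_p| < 1: demand is inelastic.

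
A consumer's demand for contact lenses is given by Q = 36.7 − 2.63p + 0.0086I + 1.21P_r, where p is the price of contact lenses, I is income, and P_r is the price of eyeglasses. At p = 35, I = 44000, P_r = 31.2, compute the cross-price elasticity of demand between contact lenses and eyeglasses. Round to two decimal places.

Substituting, Q = 36.7 − 2.63(35) + 0.0086(44000) + 1.21(31.2) = 36.7 − 92.05 + 378.4 + 37.752 = 360.802.
∂Q/∂P_r = +1.21, so E_xy = 1.21·(31.2/360.802) ≈ 0.10.
E_xy > 0: the goods are substitutes.

0.10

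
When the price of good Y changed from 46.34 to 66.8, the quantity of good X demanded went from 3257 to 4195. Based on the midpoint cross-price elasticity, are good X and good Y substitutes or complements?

substitutes

%ΔQ_x = (4195 − 3257)/[(3257+4195)/2] = 938/3726 ≈ 0.2517.
%ΔP_y = (66.8 − 46.34)/[(46.34+66.8)/2] ≈ 0.3617.
E_xy = 0.2517/0.3617 ≈ 0.696.
E_xy > 0, so the goods are substitutes.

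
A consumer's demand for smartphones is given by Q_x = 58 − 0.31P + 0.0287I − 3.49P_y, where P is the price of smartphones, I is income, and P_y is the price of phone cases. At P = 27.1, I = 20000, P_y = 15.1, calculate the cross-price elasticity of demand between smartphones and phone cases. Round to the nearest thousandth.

-0.092

Substituting, Q_x = 58 − 0.31(27.1) + 0.0287(20000) − 3.49(15.1) = 58 − 8.401 + 574 − 52.699 = 570.9.
∂Q_x/∂P_y = −3.49, so E_xy = -3.49·(15.1/570.9) ≈ -0.092.
E_xy < 0: the goods are complements.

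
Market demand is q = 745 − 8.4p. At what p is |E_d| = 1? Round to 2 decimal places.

For linear demand q = a − bp, E = −bp/(a − bp). |E| = 1 ⇒ bp = a − bp ⇒ p = a/(2b).
p = 745/(2·8.4) ≈ 44.35.

44.35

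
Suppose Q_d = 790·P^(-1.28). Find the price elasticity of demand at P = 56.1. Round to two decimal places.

For a Cobb–Douglas (constant-elasticity) form Q_d = A·P^α·…, the elasticity with respect to P equals the exponent α at every point.
Here the exponent on P is -1.28, so the price elasticity of demand is -1.28.

-1.28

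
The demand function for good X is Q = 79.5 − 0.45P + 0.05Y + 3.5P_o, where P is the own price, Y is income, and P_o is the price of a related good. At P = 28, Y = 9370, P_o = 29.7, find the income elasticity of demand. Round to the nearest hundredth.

0.73

Q = 79.5 − 0.45(28) + 0.05(9370) + 3.5(29.7) = 79.5 − 12.6 + 468.5 + 103.95 = 639.35.
∂Q/∂Y = +0.05, so E_I = 0.05·(9370/639.35) ≈ 0.73.
E_I ∈ (0,1): normal good (necessity).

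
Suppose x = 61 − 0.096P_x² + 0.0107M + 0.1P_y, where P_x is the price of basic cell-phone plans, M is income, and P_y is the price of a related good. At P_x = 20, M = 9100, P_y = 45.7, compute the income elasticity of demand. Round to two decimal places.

First evaluate x: 61 − 0.096(20)² + 0.0107(9100) + 0.1(45.7) = 61 − 38.4 + 97.37 + 4.57 = 124.54.
∂x/∂M = +0.0107, so E_I = 0.0107·(9100/124.54) ≈ 0.78.
E_I ∈ (0,1): normal good (necessity).

0.78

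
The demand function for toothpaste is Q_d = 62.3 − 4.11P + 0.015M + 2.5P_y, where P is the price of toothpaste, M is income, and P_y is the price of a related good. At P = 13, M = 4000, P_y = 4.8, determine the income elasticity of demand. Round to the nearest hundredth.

0.74

Q_d = 62.3 − 4.11(13) + 0.015(4000) + 2.5(4.8) = 62.3 − 53.43 + 60 + 12 = 80.87.
∂Q_d/∂M = +0.015, so E_I = 0.015·(4000/80.87) ≈ 0.74.
E_I ∈ (0,1): normal good (necessity).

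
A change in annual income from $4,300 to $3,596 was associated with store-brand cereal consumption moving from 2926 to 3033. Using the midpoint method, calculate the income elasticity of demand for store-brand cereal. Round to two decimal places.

-0.20

%ΔQ = (3033 − 2926)/[(2926+3033)/2] = 107/2979.5 ≈ 0.0359.
%ΔM = (3,596 − 4,300)/[(4,300+3,596)/2] = -704/3948 ≈ -0.1783.
E_I = %ΔQ/%ΔM ≈ -0.20.
E_I < 0: inferior good.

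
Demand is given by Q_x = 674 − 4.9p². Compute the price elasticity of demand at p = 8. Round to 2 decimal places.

At p = 8, Q_x = 360.4.
dQ_x/dp = −2·4.9·p = −78.4.
Point elasticity E = (dQ_x/dp)·(p/Q_x) = -78.4 × 8/360.4 ≈ -1.74.
|E| > 1, so demand is elastic at this price.

-1.74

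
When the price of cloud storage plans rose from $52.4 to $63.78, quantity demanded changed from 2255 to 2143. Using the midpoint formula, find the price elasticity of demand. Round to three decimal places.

%ΔQ = (2143 − 2255)/[(2255 + 2143)/2] = -112/2199 ≈ -0.0509.
%Δp = (63.78 − 52.4)/[(52.4 + 63.78)/2] = 11.38/58.09 ≈ 0.1959.
Arc elasticity E = %ΔQ/%Δp ≈ -0.0509/0.1959 ≈ -0.260.
|E| < 1: demand is inelastic over this range.

-0.260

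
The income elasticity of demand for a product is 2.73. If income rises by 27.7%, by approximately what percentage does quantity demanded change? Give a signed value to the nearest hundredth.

75.62

%ΔQ ≈ E × %ΔI = (2.73) × (27.7%) ≈ 75.62%.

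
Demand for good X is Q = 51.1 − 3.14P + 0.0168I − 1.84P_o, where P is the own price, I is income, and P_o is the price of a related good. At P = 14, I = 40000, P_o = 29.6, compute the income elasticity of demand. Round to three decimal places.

Evaluating quantity at (P, I, P_o) gives Q = 51.1 − 3.14(14) + 0.0168(40000) − 1.84(29.6) = 51.1 − 43.96 + 672 − 54.464 = 624.676.
∂Q/∂I = +0.0168, so E_I = 0.0168·(40000/624.676) ≈ 1.076.
E_I > 1: normal good (luxury).

1.076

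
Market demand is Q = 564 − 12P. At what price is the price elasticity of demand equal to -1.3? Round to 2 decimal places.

26.57

Set −bP/(a − bP) = −1.3 ⇒ bP = 1.3(a − bP) ⇒ bP(1+1.3) = 1.3·a.
P = 1.3·564/(12·2.3) ≈ 26.57.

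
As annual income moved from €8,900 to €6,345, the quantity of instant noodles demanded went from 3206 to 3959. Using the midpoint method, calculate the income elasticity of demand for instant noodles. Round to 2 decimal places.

%ΔQ = (3959 − 3206)/[(3206+3959)/2] = 753/3582.5 ≈ 0.2102.
%ΔY = (6,345 − 8,900)/[(8,900+6,345)/2] = -2555/7622.5 ≈ -0.3352.
E_I = %ΔQ/%ΔY ≈ -0.63.
E_I < 0: inferior good.

-0.63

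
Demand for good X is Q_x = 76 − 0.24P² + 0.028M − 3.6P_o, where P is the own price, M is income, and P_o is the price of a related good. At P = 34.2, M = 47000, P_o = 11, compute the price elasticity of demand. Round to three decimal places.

Evaluating quantity at (P, M, P_o) gives Q_x = 76 − 0.24(34.2)² + 0.028(47000) − 3.6(11) = 76 − 280.7136 + 1316 − 39.6 = 1071.6864.
∂Q_x/∂P = −2·0.24·P = -16.416, so E_p = -16.416·(34.2/1071.6864) ≈ -0.524.
|E_p| < 1: demand is inelastic.

-0.524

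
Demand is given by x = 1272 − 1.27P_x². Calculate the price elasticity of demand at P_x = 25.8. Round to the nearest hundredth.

-3.96

At P_x = 25.8, x = 426.6372.
dx/dP_x = −2·1.27·P_x = −65.532.
Point elasticity E = (dx/dP_x)·(P_x/x) = -65.532 × 25.8/426.6372 ≈ -3.96.
|E| > 1, so demand is elastic at this price.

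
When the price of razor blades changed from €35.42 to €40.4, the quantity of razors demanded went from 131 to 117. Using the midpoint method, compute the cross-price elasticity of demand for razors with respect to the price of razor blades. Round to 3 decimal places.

-0.859

%ΔQ_x = (117 − 131)/[(131+117)/2] = -14/124 ≈ -0.1129.
%ΔP_y = (40.4 − 35.42)/[(35.42+40.4)/2] ≈ 0.1314.
E_xy = -0.1129/0.1314 ≈ -0.859.
E_xy < 0, so razors and razor blades are complements.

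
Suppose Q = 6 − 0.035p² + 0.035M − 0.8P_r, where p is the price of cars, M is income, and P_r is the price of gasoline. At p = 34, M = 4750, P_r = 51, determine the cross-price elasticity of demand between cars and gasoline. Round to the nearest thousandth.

At the given point, Q = 6 − 0.035(34)² + 0.035(4750) − 0.8(51) = 6 − 40.46 + 166.25 − 40.8 = 90.99.
∂Q/∂P_r = −0.8, so E_xy = -0.8·(51/90.99) ≈ -0.448.
E_xy < 0: the goods are complements.

-0.448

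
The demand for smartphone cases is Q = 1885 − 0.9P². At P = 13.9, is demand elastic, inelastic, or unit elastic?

At P = 13.9, Q = 1711.111.
dQ/dP = −2·0.9·P = −25.02.
Point elasticity E = (dQ/dP)·(P/Q) = -25.02 × 13.9/1711.111 ≈ -0.203.
|E| ≈ 0.203 < 1, so demand is inelastic.

inelastic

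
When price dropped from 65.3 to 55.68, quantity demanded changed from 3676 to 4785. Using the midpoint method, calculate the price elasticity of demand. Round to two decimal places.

%ΔQ = (4785 − 3676)/[(3676 + 4785)/2] = 1109/4230.5 ≈ 0.2621.
%ΔP = (55.68 − 65.3)/[(65.3 + 55.68)/2] = -9.62/60.49 ≈ -0.1590.
Arc elasticity E = %ΔQ/%ΔP ≈ 0.2621/-0.1590 ≈ -1.65.
|E| > 1: demand is elastic over this range.

-1.65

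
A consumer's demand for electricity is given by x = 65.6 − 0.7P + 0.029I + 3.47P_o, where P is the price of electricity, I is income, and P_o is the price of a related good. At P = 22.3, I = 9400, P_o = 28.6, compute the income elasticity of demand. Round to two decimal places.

0.65

Substituting, x = 65.6 − 0.7(22.3) + 0.029(9400) + 3.47(28.6) = 65.6 − 15.61 + 272.6 + 99.242 = 421.832.
∂x/∂I = +0.029, so E_I = 0.029·(9400/421.832) ≈ 0.65.
E_I ∈ (0,1): normal good (necessity).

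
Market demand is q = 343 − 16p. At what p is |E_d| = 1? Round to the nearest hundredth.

For linear demand q = a − bp, E = −bp/(a − bp). |E| = 1 ⇒ bp = a − bp ⇒ p = a/(2b).
p = 343/(2·16) ≈ 10.72.

10.72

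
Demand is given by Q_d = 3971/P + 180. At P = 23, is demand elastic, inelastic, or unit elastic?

inelastic

At P = 23, Q_d = 352.6522.
dQ_d/dP = −3971/P² = −7.5066.
Point elasticity E = (dQ_d/dP)·(P/Q_d) = -7.5066 × 23/352.6522 ≈ -0.490.
|E| ≈ 0.490 < 1, so demand is inelastic.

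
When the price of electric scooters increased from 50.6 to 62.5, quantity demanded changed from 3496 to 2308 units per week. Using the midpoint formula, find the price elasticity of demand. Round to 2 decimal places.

%ΔQ = (2308 − 3496)/[(3496 + 2308)/2] = -1188/2902 ≈ -0.4094.
%ΔP = (62.5 − 50.6)/[(50.6 + 62.5)/2] = 11.9/56.55 ≈ 0.2104.
Arc elasticity E = %ΔQ/%ΔP ≈ -0.4094/0.2104 ≈ -1.95.
|E| > 1: demand is elastic over this range.

-1.95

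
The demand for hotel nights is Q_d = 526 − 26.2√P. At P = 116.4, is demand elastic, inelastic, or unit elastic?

At P = 116.4, Q_d = 243.3313.
dQ_d/dP = −26.2/(2√P) = −26.2/(2·10.7889).
Point elasticity E = (dQ_d/dP)·(P/Q_d) = -1.2142 × 116.4/243.3313 ≈ -0.581.
|E| ≈ 0.581 < 1, so demand is inelastic.

inelastic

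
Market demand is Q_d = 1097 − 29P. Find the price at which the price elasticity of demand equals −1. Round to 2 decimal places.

18.91

For linear demand Q_d = a − bP, E = −bP/(a − bP). |E| = 1 ⇒ bP = a − bP ⇒ P = a/(2b).
P = 1097/(2·29) ≈ 18.91.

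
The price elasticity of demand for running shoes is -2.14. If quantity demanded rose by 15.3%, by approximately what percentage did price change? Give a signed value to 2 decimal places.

%ΔQ ≈ E × %ΔP ⇒ %ΔP = %ΔQ / E = (15.3%)/(-2.14) ≈ -7.15%.

-7.15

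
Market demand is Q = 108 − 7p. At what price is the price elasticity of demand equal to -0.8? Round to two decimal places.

6.86

Set −bp/(a − bp) = −0.8 ⇒ bp = 0.8(a − bp) ⇒ bp(1+0.8) = 0.8·a.
p = 0.8·108/(7·1.8) ≈ 6.86.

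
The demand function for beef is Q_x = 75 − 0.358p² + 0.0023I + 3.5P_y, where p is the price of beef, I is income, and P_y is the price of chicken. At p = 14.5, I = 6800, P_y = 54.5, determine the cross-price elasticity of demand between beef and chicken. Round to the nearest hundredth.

Substituting, Q_x = 75 − 0.358(14.5)² + 0.0023(6800) + 3.5(54.5) = 75 − 75.2695 + 15.64 + 190.75 = 206.1205.
∂Q_x/∂P_y = +3.5, so E_xy = 3.5·(54.5/206.1205) ≈ 0.93.
E_xy > 0: the goods are substitutes.

0.93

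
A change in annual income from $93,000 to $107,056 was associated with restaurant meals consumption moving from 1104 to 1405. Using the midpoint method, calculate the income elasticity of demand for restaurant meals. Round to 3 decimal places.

%ΔQ = (1405 − 1104)/[(1104+1405)/2] = 301/1254.5 ≈ 0.2399.
%ΔM = (107,056 − 93,000)/[(93,000+107,056)/2] = 14056/100028 ≈ 0.1405.
E_I = %ΔQ/%ΔM ≈ 1.707.
E_I > 1: normal good (luxury).

1.707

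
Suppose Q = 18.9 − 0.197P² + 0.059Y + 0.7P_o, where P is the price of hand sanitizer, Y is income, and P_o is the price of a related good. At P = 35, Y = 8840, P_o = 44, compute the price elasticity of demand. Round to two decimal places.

-1.46

Evaluating quantity at (P, Y, P_o) gives Q = 18.9 − 0.197(35)² + 0.059(8840) + 0.7(44) = 18.9 − 241.325 + 521.56 + 30.8 = 329.935.
∂Q/∂P = −2·0.197·P = -13.79, so E_p = -13.79·(35/329.935) ≈ -1.46.
|E_p| > 1: demand is elastic.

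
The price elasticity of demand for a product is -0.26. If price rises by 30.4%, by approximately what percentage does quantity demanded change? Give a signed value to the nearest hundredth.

-7.90

%ΔQ ≈ E × %ΔP = (-0.26) × (30.4%) ≈ -7.90%.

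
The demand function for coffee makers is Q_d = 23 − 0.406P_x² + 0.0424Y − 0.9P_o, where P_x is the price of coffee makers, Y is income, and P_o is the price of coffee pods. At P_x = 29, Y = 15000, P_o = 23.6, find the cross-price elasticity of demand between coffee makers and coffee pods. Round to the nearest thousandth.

-0.072

Q_d = 23 − 0.406(29)² + 0.0424(15000) − 0.9(23.6) = 23 − 341.446 + 636 − 21.24 = 296.314.
∂Q_d/∂P_o = −0.9, so E_xy = -0.9·(23.6/296.314) ≈ -0.072.
E_xy < 0: the goods are complements.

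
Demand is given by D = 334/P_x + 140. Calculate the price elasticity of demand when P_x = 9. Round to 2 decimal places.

-0.21

At P_x = 9, D = 177.1111.
dD/dP_x = −334/P_x² = −4.1235.
Point elasticity E = (dD/dP_x)·(P_x/D) = -4.1235 × 9/177.1111 ≈ -0.21.
|E| < 1, so demand is inelastic at this price.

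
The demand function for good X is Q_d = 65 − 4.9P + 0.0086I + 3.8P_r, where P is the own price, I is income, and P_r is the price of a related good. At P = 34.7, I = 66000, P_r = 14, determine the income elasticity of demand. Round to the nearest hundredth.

1.10

Substituting, Q_d = 65 − 4.9(34.7) + 0.0086(66000) + 3.8(14) = 65 − 170.03 + 567.6 + 53.2 = 515.77.
∂Q_d/∂I = +0.0086, so E_I = 0.0086·(66000/515.77) ≈ 1.10.
E_I > 1: normal good (luxury).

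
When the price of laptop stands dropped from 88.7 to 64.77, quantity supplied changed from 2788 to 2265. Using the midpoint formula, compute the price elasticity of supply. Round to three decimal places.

%Δq = (2265 − 2788)/[(2788 + 2265)/2] = -523/2526.5 ≈ -0.2070.
%Δp = (64.77 − 88.7)/[(88.7 + 64.77)/2] = -23.93/76.735 ≈ -0.3119.
Arc elasticity E = %Δq/%Δp ≈ -0.2070/-0.3119 ≈ 0.664.
|E| < 1: supply is inelastic over this range.

0.664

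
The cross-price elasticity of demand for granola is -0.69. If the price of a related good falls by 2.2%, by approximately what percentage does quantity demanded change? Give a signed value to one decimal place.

%ΔQ ≈ E × %ΔP_y = (-0.69) × (-2.2%) ≈ 1.5%.

1.5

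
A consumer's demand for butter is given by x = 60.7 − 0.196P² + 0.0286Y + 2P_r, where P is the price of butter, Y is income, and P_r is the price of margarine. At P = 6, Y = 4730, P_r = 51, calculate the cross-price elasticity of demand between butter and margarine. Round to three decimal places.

First evaluate x: 60.7 − 0.196(6)² + 0.0286(4730) + 2(51) = 60.7 − 7.056 + 135.278 + 102 = 290.922.
∂x/∂P_r = +2, so E_xy = 2·(51/290.922) ≈ 0.351.
E_xy > 0: the goods are substitutes.

0.351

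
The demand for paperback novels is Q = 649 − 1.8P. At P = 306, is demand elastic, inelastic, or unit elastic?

At P = 306, Q = 98.2.
dQ/dP = −1.8.
Point elasticity E = (dQ/dP)·(P/Q) = -1.8 × 306/98.2 ≈ -5.609.
|E| ≈ 5.609 > 1, so demand is elastic.

elastic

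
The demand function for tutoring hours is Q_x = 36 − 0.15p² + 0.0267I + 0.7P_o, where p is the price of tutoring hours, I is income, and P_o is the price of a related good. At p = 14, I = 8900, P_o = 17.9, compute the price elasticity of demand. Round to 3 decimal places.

-0.229

At the given point, Q_x = 36 − 0.15(14)² + 0.0267(8900) + 0.7(17.9) = 36 − 29.4 + 237.63 + 12.53 = 256.76.
∂Q_x/∂p = −2·0.15·p = -4.2, so E_p = -4.2·(14/256.76) ≈ -0.229.
|E_p| < 1: demand is inelastic.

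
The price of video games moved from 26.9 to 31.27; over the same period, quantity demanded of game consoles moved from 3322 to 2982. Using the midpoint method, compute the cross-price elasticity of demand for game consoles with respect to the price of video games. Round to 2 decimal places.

-0.72

%ΔQ_x = (2982 − 3322)/[(3322+2982)/2] = -340/3152 ≈ -0.1079.
%ΔP_y = (31.27 − 26.9)/[(26.9+31.27)/2] ≈ 0.1502.
E_xy = -0.1079/0.1502 ≈ -0.72.
E_xy < 0, so game consoles and video games are complements.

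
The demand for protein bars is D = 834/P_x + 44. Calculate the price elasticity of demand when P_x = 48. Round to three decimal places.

At P_x = 48, D = 61.375.
dD/dP_x = −834/P_x² = −0.362.
Point elasticity E = (dD/dP_x)·(P_x/D) = -0.362 × 48/61.375 ≈ -0.283.
|E| < 1, so demand is inelastic at this price.

-0.283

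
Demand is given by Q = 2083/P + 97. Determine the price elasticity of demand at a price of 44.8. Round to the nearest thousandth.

At P = 44.8, Q = 143.4955.
dQ/dP = −2083/P² = −1.0378.
Point elasticity E = (dQ/dP)·(P/Q) = -1.0378 × 44.8/143.4955 ≈ -0.324.
|E| < 1, so demand is inelastic at this price.

-0.324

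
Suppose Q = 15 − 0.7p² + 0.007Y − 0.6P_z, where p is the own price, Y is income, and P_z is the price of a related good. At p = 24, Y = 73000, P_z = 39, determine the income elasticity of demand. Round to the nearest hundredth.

Substituting, Q = 15 − 0.7(24)² + 0.007(73000) − 0.6(39) = 15 − 403.2 + 511 − 23.4 = 99.4.
∂Q/∂Y = +0.007, so E_I = 0.007·(73000/99.4) ≈ 5.14.
E_I > 1: normal good (luxury).

5.14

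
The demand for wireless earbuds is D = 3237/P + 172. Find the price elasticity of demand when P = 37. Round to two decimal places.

At P = 37, D = 259.4865.
dD/dP = −3237/P² = −2.3645.
Point elasticity E = (dD/dP)·(P/D) = -2.3645 × 37/259.4865 ≈ -0.34.
|E| < 1, so demand is inelastic at this price.

-0.34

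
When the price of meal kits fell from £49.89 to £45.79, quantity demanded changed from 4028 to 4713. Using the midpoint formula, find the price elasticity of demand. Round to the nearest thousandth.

%ΔQ = (4713 − 4028)/[(4028 + 4713)/2] = 685/4370.5 ≈ 0.1567.
%ΔP = (45.79 − 49.89)/[(49.89 + 45.79)/2] = -4.1/47.84 ≈ -0.0857.
Arc elasticity E = %ΔQ/%ΔP ≈ 0.1567/-0.0857 ≈ -1.829.
|E| > 1: demand is elastic over this range.

-1.829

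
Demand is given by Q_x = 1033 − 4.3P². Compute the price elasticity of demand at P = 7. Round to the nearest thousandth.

At P = 7, Q_x = 822.3.
dQ_x/dP = −2·4.3·P = −60.2.
Point elasticity E = (dQ_x/dP)·(P/Q_x) = -60.2 × 7/822.3 ≈ -0.512.
|E| < 1, so demand is inelastic at this price.

-0.512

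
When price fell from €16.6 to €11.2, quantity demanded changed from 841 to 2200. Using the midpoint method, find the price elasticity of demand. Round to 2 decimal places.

%Δq = (2200 − 841)/[(841 + 2200)/2] = 1359/1520.5 ≈ 0.8938.
%ΔP = (11.2 − 16.6)/[(16.6 + 11.2)/2] = -5.4/13.9 ≈ -0.3885.
Arc elasticity E = %Δq/%ΔP ≈ 0.8938/-0.3885 ≈ -2.30.
|E| > 1: demand is elastic over this range.

-2.30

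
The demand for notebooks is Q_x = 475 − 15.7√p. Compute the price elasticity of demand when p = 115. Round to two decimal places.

At p = 115, Q_x = 306.6363.
dQ_x/dp = −15.7/(2√p) = −15.7/(2·10.7238).
Point elasticity E = (dQ_x/dp)·(p/Q_x) = -0.732 × 115/306.6363 ≈ -0.27.
|E| < 1, so demand is inelastic at this price.

-0.27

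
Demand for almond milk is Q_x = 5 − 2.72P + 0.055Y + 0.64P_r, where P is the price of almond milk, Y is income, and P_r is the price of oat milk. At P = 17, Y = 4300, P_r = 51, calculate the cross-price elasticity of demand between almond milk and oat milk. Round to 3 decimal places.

0.143

Substituting, Q_x = 5 − 2.72(17) + 0.055(4300) + 0.64(51) = 5 − 46.24 + 236.5 + 32.64 = 227.9.
∂Q_x/∂P_r = +0.64, so E_xy = 0.64·(51/227.9) ≈ 0.143.
E_xy > 0: the goods are substitutes.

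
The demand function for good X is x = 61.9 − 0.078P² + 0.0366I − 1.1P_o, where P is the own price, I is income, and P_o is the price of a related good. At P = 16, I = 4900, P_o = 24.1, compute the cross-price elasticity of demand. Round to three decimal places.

-0.136

At the given point, x = 61.9 − 0.078(16)² + 0.0366(4900) − 1.1(24.1) = 61.9 − 19.968 + 179.34 − 26.51 = 194.762.
∂x/∂P_o = −1.1, so E_xy = -1.1·(24.1/194.762) ≈ -0.136.
E_xy < 0: the goods are complements.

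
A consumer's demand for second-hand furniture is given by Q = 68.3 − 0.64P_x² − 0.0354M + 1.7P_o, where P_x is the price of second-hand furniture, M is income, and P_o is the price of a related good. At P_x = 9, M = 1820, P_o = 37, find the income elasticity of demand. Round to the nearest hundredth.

First evaluate Q: 68.3 − 0.64(9)² − 0.0354(1820) + 1.7(37) = 68.3 − 51.84 − 64.428 + 62.9 = 14.932.
∂Q/∂M = −0.0354, so E_I = -0.0354·(1820/14.932) ≈ -4.31.
E_I < 0: inferior good.

-4.31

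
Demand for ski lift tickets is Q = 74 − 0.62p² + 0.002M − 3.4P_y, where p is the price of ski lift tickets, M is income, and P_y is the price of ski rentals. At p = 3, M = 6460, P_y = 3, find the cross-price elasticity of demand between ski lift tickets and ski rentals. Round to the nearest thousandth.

Evaluating quantity at (p, M, P_y) gives Q = 74 − 0.62(3)² + 0.002(6460) − 3.4(3) = 74 − 5.58 + 12.92 − 10.2 = 71.14.
∂Q/∂P_y = −3.4, so E_xy = -3.4·(3/71.14) ≈ -0.143.
E_xy < 0: the goods are complements.

-0.143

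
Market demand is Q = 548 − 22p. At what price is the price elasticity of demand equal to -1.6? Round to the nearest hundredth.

15.33

Set −bp/(a − bp) = −1.6 ⇒ bp = 1.6(a − bp) ⇒ bp(1+1.6) = 1.6·a.
p = 1.6·548/(22·2.6) ≈ 15.33.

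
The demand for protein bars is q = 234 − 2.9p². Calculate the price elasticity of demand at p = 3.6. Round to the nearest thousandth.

-0.383

At p = 3.6, q = 196.416.
dq/dp = −2·2.9·p = −20.88.
Point elasticity E = (dq/dp)·(p/q) = -20.88 × 3.6/196.416 ≈ -0.383.
|E| < 1, so demand is inelastic at this price.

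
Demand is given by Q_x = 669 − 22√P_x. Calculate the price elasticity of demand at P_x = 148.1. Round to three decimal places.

-0.334

At P_x = 148.1, Q_x = 401.268.
dQ_x/dP_x = −22/(2√P_x) = −22/(2·12.1696).
Point elasticity E = (dQ_x/dP_x)·(P_x/Q_x) = -0.9039 × 148.1/401.268 ≈ -0.334.
|E| < 1, so demand is inelastic at this price.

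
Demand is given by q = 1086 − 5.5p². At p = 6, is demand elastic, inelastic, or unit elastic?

inelastic

At p = 6, q = 888.
dq/dp = −2·5.5·p = −66.
Point elasticity E = (dq/dp)·(p/q) = -66 × 6/888 ≈ -0.446.
|E| ≈ 0.446 < 1, so demand is inelastic.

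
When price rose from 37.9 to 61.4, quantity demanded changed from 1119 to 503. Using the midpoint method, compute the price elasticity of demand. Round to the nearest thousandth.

-1.605

%ΔQ = (503 − 1119)/[(1119 + 503)/2] = -616/811 ≈ -0.7596.
%ΔP = (61.4 − 37.9)/[(37.9 + 61.4)/2] = 23.5/49.65 ≈ 0.4733.
Arc elasticity E = %ΔQ/%ΔP ≈ -0.7596/0.4733 ≈ -1.605.
|E| > 1: demand is elastic over this range.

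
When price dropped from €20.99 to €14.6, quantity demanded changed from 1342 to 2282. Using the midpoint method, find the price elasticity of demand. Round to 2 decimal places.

-1.44

%Δq = (2282 − 1342)/[(1342 + 2282)/2] = 940/1812 ≈ 0.5188.
%ΔP = (14.6 − 20.99)/[(20.99 + 14.6)/2] = -6.39/17.795 ≈ -0.3591.
Arc elasticity E = %Δq/%ΔP ≈ 0.5188/-0.3591 ≈ -1.44.
|E| > 1: demand is elastic over this range.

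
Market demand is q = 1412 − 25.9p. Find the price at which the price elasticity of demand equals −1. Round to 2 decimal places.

For linear demand q = a − bp, E = −bp/(a − bp). |E| = 1 ⇒ bp = a − bp ⇒ p = a/(2b).
p = 1412/(2·25.9) ≈ 27.26.

27.26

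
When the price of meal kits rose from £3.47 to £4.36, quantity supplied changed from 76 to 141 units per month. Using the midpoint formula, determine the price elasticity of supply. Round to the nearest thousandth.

2.635

%ΔQ = (141 − 76)/[(76 + 141)/2] = 65/108.5 ≈ 0.5991.
%ΔP = (4.36 − 3.47)/[(3.47 + 4.36)/2] = 0.89/3.915 ≈ 0.2273.
Arc elasticity E = %ΔQ/%ΔP ≈ 0.5991/0.2273 ≈ 2.635.
|E| > 1: supply is elastic over this range.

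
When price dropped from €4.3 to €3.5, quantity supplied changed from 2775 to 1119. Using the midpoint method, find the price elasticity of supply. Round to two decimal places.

%ΔQ = (1119 − 2775)/[(2775 + 1119)/2] = -1656/1947 ≈ -0.8505.
%ΔP = (3.5 − 4.3)/[(4.3 + 3.5)/2] = -0.8/3.9 ≈ -0.2051.
Arc elasticity E = %ΔQ/%ΔP ≈ -0.8505/-0.2051 ≈ 4.15.
|E| > 1: supply is elastic over this range.

4.15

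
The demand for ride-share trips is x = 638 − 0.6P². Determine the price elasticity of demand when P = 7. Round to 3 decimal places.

At P = 7, x = 608.6.
dx/dP = −2·0.6·P = −8.4.
Point elasticity E = (dx/dP)·(P/x) = -8.4 × 7/608.6 ≈ -0.097.
|E| < 1, so demand is inelastic at this price.

-0.097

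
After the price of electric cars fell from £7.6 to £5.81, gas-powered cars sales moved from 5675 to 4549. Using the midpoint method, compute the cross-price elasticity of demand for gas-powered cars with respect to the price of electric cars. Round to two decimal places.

%ΔQ_x = (4549 − 5675)/[(5675+4549)/2] = -1126/5112 ≈ -0.2203.
%ΔP_y = (5.81 − 7.6)/[(7.6+5.81)/2] ≈ -0.2670.
E_xy = -0.2203/-0.2670 ≈ 0.83.
E_xy > 0, so gas-powered cars and electric cars are substitutes.

0.83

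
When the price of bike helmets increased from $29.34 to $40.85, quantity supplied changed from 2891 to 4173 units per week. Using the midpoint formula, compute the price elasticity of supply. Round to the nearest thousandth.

1.107

%ΔQ = (4173 − 2891)/[(2891 + 4173)/2] = 1282/3532 ≈ 0.3630.
%ΔP = (40.85 − 29.34)/[(29.34 + 40.85)/2] = 11.51/35.095 ≈ 0.3280.
Arc elasticity E = %ΔQ/%ΔP ≈ 0.3630/0.3280 ≈ 1.107.
|E| > 1: supply is elastic over this range.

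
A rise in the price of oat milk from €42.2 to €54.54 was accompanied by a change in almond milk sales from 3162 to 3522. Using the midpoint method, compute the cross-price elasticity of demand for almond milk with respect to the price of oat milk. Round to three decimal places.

%ΔQ_x = (3522 − 3162)/[(3162+3522)/2] = 360/3342 ≈ 0.1077.
%ΔP_y = (54.54 − 42.2)/[(42.2+54.54)/2] ≈ 0.2551.
E_xy = 0.1077/0.2551 ≈ 0.422.
E_xy > 0, so almond milk and oat milk are substitutes.

0.422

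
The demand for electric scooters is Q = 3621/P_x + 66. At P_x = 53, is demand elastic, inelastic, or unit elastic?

inelastic

At P_x = 53, Q = 134.3208.
dQ/dP_x = −3621/P_x² = −1.2891.
Point elasticity E = (dQ/dP_x)·(P_x/Q) = -1.2891 × 53/134.3208 ≈ -0.509.
|E| ≈ 0.509 < 1, so demand is inelastic.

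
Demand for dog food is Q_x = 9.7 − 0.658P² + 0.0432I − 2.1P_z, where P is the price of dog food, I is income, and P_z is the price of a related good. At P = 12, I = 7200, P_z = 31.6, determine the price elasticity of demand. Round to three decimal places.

-1.187

At the given point, Q_x = 9.7 − 0.658(12)² + 0.0432(7200) − 2.1(31.6) = 9.7 − 94.752 + 311.04 − 66.36 = 159.628.
∂Q_x/∂P = −2·0.658·P = -15.792, so E_p = -15.792·(12/159.628) ≈ -1.187.
|E_p| > 1: demand is elastic.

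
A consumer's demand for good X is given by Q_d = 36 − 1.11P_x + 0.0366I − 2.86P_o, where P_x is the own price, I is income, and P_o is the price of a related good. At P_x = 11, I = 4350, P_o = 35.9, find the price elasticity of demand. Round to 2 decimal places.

-0.15

First evaluate Q_d: 36 − 1.11(11) + 0.0366(4350) − 2.86(35.9) = 36 − 12.21 + 159.21 − 102.674 = 80.326.
∂Q_d/∂P_x = −1.11, so E_p = (−1.11)·(11/80.326) ≈ -0.15.
|E_p| < 1: demand is inelastic.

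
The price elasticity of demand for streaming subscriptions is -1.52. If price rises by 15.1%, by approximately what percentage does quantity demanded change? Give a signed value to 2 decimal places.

%ΔQ ≈ E × %ΔP = (-1.52) × (15.1%) ≈ -22.95%.

-22.95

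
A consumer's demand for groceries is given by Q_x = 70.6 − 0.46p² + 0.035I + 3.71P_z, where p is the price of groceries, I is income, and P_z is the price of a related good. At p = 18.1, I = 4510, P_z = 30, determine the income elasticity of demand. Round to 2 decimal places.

Q_x = 70.6 − 0.46(18.1)² + 0.035(4510) + 3.71(30) = 70.6 − 150.7006 + 157.85 + 111.3 = 189.0494.
∂Q_x/∂I = +0.035, so E_I = 0.035·(4510/189.0494) ≈ 0.83.
E_I ∈ (0,1): normal good (necessity).

0.83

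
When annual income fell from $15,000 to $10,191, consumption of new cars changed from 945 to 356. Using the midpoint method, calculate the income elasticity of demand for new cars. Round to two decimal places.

%ΔQ = (356 − 945)/[(945+356)/2] = -589/650.5 ≈ -0.9055.
%ΔI = (10,191 − 15,000)/[(15,000+10,191)/2] = -4809/12595.5 ≈ -0.3818.
E_I = %ΔQ/%ΔI ≈ 2.37.
E_I > 1: normal good (luxury).

2.37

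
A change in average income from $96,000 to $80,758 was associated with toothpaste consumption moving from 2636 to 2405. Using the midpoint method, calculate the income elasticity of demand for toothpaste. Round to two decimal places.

%ΔQ = (2405 − 2636)/[(2636+2405)/2] = -231/2520.5 ≈ -0.0916.
%ΔI = (80,758 − 96,000)/[(96,000+80,758)/2] = -15242/88379 ≈ -0.1725.
E_I = %ΔQ/%ΔI ≈ 0.53.
E_I ∈ (0,1): normal good (necessity).

0.53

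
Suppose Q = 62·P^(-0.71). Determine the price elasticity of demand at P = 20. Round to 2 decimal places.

-0.71

For a Cobb–Douglas (constant-elasticity) form Q = A·P^α·…, the elasticity with respect to P equals the exponent α at every point.
Here the exponent on P is -0.71, so the price elasticity of demand is -0.71.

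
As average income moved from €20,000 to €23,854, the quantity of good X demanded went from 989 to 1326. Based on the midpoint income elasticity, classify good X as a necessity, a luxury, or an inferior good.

%ΔQ = (1326 − 989)/[(989+1326)/2] = 337/1157.5 ≈ 0.2911.
%ΔY = (23,854 − 20,000)/[(20,000+23,854)/2] = 3854/21927 ≈ 0.1758.
E_I = %ΔQ/%ΔY ≈ 1.656.
E_I > 1: normal good (luxury).

luxury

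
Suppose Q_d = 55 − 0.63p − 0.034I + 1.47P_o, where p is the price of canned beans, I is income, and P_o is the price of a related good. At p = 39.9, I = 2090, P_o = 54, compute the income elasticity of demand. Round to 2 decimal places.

-1.86

Evaluating quantity at (p, I, P_o) gives Q_d = 55 − 0.63(39.9) − 0.034(2090) + 1.47(54) = 55 − 25.137 − 71.06 + 79.38 = 38.183.
∂Q_d/∂I = −0.034, so E_I = -0.034·(2090/38.183) ≈ -1.86.
E_I < 0: inferior good.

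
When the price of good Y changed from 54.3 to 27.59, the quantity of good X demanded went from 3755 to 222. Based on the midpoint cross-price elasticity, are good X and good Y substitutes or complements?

%ΔQ_x = (222 − 3755)/[(3755+222)/2] = -3533/1988.5 ≈ -1.7767.
%ΔP_y = (27.59 − 54.3)/[(54.3+27.59)/2] ≈ -0.6523.
E_xy = -1.7767/-0.6523 ≈ 2.724.
E_xy > 0, so the goods are substitutes.

substitutes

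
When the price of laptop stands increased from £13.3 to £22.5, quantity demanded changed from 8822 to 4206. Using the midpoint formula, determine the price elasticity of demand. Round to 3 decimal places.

%ΔQ = (4206 − 8822)/[(8822 + 4206)/2] = -4616/6514 ≈ -0.7086.
%Δp = (22.5 − 13.3)/[(13.3 + 22.5)/2] = 9.2/17.9 ≈ 0.5140.
Arc elasticity E = %ΔQ/%Δp ≈ -0.7086/0.5140 ≈ -1.379.
|E| > 1: demand is elastic over this range.

-1.379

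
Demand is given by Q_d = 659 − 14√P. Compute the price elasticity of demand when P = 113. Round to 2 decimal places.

At P = 113, Q_d = 510.178.
dQ_d/dP = −14/(2√P) = −14/(2·10.6301).
Point elasticity E = (dQ_d/dP)·(P/Q_d) = -0.6585 × 113/510.178 ≈ -0.15.
|E| < 1, so demand is inelastic at this price.

-0.15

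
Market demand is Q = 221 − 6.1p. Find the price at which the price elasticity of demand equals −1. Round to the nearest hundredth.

18.11

For linear demand Q = a − bp, E = −bp/(a − bp). |E| = 1 ⇒ bp = a − bp ⇒ p = a/(2b).
p = 221/(2·6.1) ≈ 18.11.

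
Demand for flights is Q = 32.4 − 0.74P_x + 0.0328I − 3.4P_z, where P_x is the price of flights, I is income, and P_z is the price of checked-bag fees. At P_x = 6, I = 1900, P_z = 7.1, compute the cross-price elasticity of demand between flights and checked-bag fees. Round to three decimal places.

At the given point, Q = 32.4 − 0.74(6) + 0.0328(1900) − 3.4(7.1) = 32.4 − 4.44 + 62.32 − 24.14 = 66.14.
∂Q/∂P_z = −3.4, so E_xy = -3.4·(7.1/66.14) ≈ -0.365.
E_xy < 0: the goods are complements.

-0.365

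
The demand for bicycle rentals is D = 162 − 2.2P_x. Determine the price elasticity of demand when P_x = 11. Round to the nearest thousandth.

-0.176

At P_x = 11, D = 137.8.
dD/dP_x = −2.2.
Point elasticity E = (dD/dP_x)·(P_x/D) = -2.2 × 11/137.8 ≈ -0.176.
|E| < 1, so demand is inelastic at this price.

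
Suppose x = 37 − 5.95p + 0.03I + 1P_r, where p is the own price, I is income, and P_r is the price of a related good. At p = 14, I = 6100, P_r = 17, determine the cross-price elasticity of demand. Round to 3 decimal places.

At the given point, x = 37 − 5.95(14) + 0.03(6100) + 1(17) = 37 − 83.3 + 183 + 17 = 153.7.
∂x/∂P_r = +1, so E_xy = 1·(17/153.7) ≈ 0.111.
E_xy > 0: the goods are substitutes.

0.111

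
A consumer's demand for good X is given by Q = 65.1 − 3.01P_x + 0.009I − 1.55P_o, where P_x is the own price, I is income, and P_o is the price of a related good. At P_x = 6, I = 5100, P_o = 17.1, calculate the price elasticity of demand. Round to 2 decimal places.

-0.27

Q = 65.1 − 3.01(6) + 0.009(5100) − 1.55(17.1) = 65.1 − 18.06 + 45.9 − 26.505 = 66.435.
∂Q/∂P_x = −3.01, so E_p = (−3.01)·(6/66.435) ≈ -0.27.
|E_p| < 1: demand is inelastic.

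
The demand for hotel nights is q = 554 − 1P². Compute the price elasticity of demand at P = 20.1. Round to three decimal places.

At P = 20.1, q = 149.99.
dq/dP = −2·1·P = −40.2.
Point elasticity E = (dq/dP)·(P/q) = -40.2 × 20.1/149.99 ≈ -5.387.
|E| > 1, so demand is elastic at this price.

-5.387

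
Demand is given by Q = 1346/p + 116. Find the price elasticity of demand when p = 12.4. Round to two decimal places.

At p = 12.4, Q = 224.5484.
dQ/dp = −1346/p² = −8.7539.
Point elasticity E = (dQ/dp)·(p/Q) = -8.7539 × 12.4/224.5484 ≈ -0.48.
|E| < 1, so demand is inelastic at this price.

-0.48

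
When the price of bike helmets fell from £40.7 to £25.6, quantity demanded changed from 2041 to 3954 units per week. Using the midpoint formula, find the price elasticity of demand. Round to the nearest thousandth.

%ΔQ = (3954 − 2041)/[(2041 + 3954)/2] = 1913/2997.5 ≈ 0.6382.
%ΔP = (25.6 − 40.7)/[(40.7 + 25.6)/2] = -15.1/33.15 ≈ -0.4555.
Arc elasticity E = %ΔQ/%ΔP ≈ 0.6382/-0.4555 ≈ -1.401.
|E| > 1: demand is elastic over this range.

-1.401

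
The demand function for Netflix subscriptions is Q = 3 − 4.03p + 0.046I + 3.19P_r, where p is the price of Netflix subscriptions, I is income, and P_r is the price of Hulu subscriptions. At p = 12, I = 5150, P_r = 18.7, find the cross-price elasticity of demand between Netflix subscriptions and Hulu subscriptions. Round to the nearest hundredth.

First evaluate Q: 3 − 4.03(12) + 0.046(5150) + 3.19(18.7) = 3 − 48.36 + 236.9 + 59.653 = 251.193.
∂Q/∂P_r = +3.19, so E_xy = 3.19·(18.7/251.193) ≈ 0.24.
E_xy > 0: the goods are substitutes.

0.24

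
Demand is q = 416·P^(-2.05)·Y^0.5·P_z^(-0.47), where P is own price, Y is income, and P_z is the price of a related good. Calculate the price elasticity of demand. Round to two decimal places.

For a Cobb–Douglas (constant-elasticity) form q = A·P^α·…, the elasticity with respect to P equals the exponent α at every point.
Here the exponent on P is -2.05, so the price elasticity of demand is -2.05.

-2.05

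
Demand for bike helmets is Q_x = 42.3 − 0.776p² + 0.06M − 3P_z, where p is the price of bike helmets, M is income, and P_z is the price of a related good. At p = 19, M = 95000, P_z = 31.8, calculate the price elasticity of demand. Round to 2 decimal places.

Q_x = 42.3 − 0.776(19)² + 0.06(95000) − 3(31.8) = 42.3 − 280.136 + 5700 − 95.4 = 5366.764.
∂Q_x/∂p = −2·0.776·p = -29.488, so E_p = -29.488·(19/5366.764) ≈ -0.10.
|E_p| < 1: demand is inelastic.

-0.10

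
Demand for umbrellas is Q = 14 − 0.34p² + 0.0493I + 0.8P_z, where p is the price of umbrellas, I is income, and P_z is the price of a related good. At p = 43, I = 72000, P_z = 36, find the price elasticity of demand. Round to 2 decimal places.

Q = 14 − 0.34(43)² + 0.0493(72000) + 0.8(36) = 14 − 628.66 + 3549.6 + 28.8 = 2963.74.
∂Q/∂p = −2·0.34·p = -29.24, so E_p = -29.24·(43/2963.74) ≈ -0.42.
|E_p| < 1: demand is inelastic.

-0.42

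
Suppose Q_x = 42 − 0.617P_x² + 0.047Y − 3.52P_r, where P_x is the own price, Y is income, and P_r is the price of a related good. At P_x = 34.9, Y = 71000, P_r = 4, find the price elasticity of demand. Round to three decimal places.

Q_x = 42 − 0.617(34.9)² + 0.047(71000) − 3.52(4) = 42 − 751.5122 + 3337 − 14.08 = 2613.4078.
∂Q_x/∂P_x = −2·0.617·P_x = -43.0666, so E_p = -43.0666·(34.9/2613.4078) ≈ -0.575.
|E_p| < 1: demand is inelastic.

-0.575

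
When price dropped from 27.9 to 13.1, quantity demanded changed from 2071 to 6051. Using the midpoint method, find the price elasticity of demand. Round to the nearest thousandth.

%ΔQ = (6051 − 2071)/[(2071 + 6051)/2] = 3980/4061 ≈ 0.9801.
%Δp = (13.1 − 27.9)/[(27.9 + 13.1)/2] = -14.8/20.5 ≈ -0.7220.
Arc elasticity E = %ΔQ/%Δp ≈ 0.9801/-0.7220 ≈ -1.358.
|E| > 1: demand is elastic over this range.

-1.358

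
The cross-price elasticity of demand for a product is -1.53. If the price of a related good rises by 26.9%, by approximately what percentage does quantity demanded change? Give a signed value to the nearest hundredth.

-41.16

%ΔQ ≈ E × %ΔP_y = (-1.53) × (26.9%) ≈ -41.16%.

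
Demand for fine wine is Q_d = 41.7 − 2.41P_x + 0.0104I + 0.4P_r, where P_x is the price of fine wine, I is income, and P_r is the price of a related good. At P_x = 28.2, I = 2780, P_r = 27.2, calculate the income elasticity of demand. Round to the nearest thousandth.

2.137

Q_d = 41.7 − 2.41(28.2) + 0.0104(2780) + 0.4(27.2) = 41.7 − 67.962 + 28.912 + 10.88 = 13.53.
∂Q_d/∂I = +0.0104, so E_I = 0.0104·(2780/13.53) ≈ 2.137.
E_I > 1: normal good (luxury).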